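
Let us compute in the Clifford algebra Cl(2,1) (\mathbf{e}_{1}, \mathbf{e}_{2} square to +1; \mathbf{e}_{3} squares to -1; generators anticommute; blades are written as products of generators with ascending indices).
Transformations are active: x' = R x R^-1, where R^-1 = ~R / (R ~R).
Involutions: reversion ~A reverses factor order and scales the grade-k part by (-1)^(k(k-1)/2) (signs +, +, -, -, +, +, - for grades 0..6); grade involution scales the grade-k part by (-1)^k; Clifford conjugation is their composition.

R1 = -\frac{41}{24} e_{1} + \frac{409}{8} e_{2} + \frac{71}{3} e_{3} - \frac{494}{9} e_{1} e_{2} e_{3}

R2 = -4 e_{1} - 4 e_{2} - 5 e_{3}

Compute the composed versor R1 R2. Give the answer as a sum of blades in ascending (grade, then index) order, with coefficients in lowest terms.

Distribute over the terms of R2 (each basis-blade product reordered to ascending indices, repeated generators contracted through their squares):
R1 (-4 e_{1}) = \frac{41}{6} + \frac{409}{2} e_{1} e_{2} + \frac{284}{3} e_{1} e_{3} + \frac{1976}{9} e_{2} e_{3}
R1 (-4 e_{2}) = -\frac{409}{2} + \frac{41}{6} e_{1} e_{2} - \frac{1976}{9} e_{1} e_{3} + \frac{284}{3} e_{2} e_{3}
R1 (-5 e_{3}) = \frac{355}{3} - \frac{2470}{9} e_{1} e_{2} + \frac{205}{24} e_{1} e_{3} - \frac{2045}{8} e_{2} e_{3}
Summing the partial products and collecting blades:
Answer: -\frac{238}{3} - \frac{568}{9} e_{1} e_{2} - \frac{8377}{72} e_{1} e_{3} + \frac{4219}{72} e_{2} e_{3}


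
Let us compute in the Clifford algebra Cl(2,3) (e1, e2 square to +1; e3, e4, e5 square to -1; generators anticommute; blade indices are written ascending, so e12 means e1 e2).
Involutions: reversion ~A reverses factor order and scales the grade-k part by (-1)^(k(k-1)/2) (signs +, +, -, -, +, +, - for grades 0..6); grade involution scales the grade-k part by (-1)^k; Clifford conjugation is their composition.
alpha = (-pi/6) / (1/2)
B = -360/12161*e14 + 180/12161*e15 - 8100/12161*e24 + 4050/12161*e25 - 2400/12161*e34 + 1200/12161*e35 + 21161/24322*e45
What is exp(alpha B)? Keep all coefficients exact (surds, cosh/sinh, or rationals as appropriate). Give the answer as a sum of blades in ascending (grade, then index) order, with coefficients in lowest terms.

B^2 term by term: the squares give (-360/12161)^2*(e14)^2 + (180/12161)^2*(e15)^2 + (-8100/12161)^2*(e24)^2 + (4050/12161)^2*(e25)^2 + (-2400/12161)^2*(e34)^2 + (1200/12161)^2*(e35)^2 + (21161/24322)^2*(e45)^2 = 129600/147889921*(+1) + 32400/147889921*(+1) + 65610000/147889921*(+1) + 16402500/147889921*(+1) + 5760000/147889921*(-1) + 1440000/147889921*(-1) + 447787921/591559684*(-1) = -1/4 (each basis 2-blade squares to minus the product of its generators' squares); cross terms between blades sharing an index anticommute and cancel; the commuting (index-disjoint) pairs give grade-4 terms 2*c*c'*(blade product), which cancel blade by blade — e1245: 2916000/147889921 - 2916000/147889921 = 0; e1345: 864000/147889921 - 864000/147889921 = 0; e2345: 19440000/147889921 - 19440000/147889921 = 0 — confirming B is simple. So B^2 = -1/4.
B^2 = -1/4 — a negative square means the series sums to a rotation: l = 1/2, alpha*l = -pi/6, so exp(alpha B) = cos(-pi/6) + (sin(-pi/6)/(1/2))*B = sqrt(3)/2 + (-1)*B.
Answer: sqrt(3)/2 + 360/12161*e14 - 180/12161*e15 + 8100/12161*e24 - 4050/12161*e25 + 2400/12161*e34 - 1200/12161*e35 - 21161/24322*e45


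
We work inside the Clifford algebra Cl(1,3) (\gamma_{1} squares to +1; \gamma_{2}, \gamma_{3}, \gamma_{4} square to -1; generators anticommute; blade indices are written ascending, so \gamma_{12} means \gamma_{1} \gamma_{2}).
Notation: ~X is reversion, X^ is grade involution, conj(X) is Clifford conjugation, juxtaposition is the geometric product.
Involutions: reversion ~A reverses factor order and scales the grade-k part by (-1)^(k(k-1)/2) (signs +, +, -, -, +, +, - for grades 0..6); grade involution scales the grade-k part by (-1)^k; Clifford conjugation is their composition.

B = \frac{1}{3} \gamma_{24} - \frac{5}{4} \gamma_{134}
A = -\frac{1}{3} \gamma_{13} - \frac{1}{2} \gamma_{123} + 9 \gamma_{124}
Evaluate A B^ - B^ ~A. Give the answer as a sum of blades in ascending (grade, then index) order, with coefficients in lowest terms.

first term: -3 \gamma_{1} - \frac{5}{12} \gamma_{4} + \frac{45}{4} \gamma_{23} + \frac{5}{8} \gamma_{24} - \frac{1}{6} \gamma_{134} + \frac{1}{9} \gamma_{1234}
second term: 3 \gamma_{1} + \frac{5}{12} \gamma_{4} + \frac{45}{4} \gamma_{23} + \frac{5}{8} \gamma_{24} - \frac{1}{6} \gamma_{134} - \frac{1}{9} \gamma_{1234}
Answer: -6 \gamma_{1} - \frac{5}{6} \gamma_{4} + \frac{2}{9} \gamma_{1234}


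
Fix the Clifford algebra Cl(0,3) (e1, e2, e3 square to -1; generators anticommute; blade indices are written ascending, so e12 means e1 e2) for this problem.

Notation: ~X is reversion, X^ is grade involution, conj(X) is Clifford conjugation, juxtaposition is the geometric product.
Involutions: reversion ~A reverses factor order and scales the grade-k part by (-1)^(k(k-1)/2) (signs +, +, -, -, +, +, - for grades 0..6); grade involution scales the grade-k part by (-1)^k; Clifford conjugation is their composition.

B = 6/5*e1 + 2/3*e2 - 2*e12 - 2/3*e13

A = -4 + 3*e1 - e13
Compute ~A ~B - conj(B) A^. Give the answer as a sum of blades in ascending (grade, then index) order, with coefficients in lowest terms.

first term: -64/15 - 24/5*e1 - 26/3*e2 - 4/5*e3 - 6*e12 - 8/3*e13 - 2*e23 - 2/3*e123
second term: -44/15 + 24/5*e1 - 10/3*e2 - 16/5*e3 - 10*e12 - 8/3*e13 - 2*e23 - 2/3*e123
Answer: -4/3 - 48/5*e1 - 16/3*e2 + 12/5*e3 + 4*e12


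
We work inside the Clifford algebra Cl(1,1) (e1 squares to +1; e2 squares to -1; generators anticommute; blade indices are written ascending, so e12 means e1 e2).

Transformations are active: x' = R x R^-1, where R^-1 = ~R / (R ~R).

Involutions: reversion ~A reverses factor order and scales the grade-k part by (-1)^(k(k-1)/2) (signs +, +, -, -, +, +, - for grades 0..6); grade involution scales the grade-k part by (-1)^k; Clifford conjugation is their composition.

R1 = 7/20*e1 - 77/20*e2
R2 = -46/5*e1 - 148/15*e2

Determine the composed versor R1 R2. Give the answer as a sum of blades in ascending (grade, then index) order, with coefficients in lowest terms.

Distribute over the terms of R1 (each basis-blade product reordered to ascending indices, repeated generators contracted through their squares):
(7/20*e1) R2 = -161/50 - 259/75*e12
(-77/20*e2) R2 = -2849/75 - 1771/50*e12
Summing the partial products and collecting blades:
Answer: -6181/150 - 5831/150*e12


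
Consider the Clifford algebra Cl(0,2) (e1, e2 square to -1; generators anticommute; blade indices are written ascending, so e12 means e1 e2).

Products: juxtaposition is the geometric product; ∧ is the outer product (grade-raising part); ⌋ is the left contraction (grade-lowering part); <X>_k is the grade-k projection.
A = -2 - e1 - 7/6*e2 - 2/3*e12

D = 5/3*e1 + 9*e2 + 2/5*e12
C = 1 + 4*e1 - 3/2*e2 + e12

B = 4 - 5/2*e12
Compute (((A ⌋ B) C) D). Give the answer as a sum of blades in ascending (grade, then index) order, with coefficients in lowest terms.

step 1: -29/3 + 35/12*e1 - 5/2*e2 + 5*e12
step 2: -361/12 - 123/4*e1 + 349/12*e2 + 23/24*e12
step 3: -12653/60 - 16967/360*e1 - 92467/360*e2 - 30353/90*e12
Answer: -12653/60 - 16967/360*e1 - 92467/360*e2 - 30353/90*e12


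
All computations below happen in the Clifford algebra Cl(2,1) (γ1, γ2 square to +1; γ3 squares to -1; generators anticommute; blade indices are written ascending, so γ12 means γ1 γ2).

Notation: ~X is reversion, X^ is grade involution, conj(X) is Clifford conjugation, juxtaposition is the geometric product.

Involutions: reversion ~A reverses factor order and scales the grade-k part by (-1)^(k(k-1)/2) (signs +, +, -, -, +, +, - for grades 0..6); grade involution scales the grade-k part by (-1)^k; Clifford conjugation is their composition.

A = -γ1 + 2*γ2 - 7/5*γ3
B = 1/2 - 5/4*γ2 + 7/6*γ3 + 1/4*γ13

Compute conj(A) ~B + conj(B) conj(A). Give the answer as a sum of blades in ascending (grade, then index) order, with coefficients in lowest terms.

first term: 13/15 + 3/20*γ1 - γ2 + 9/20*γ3 - 5/4*γ12 + 7/6*γ13 - 7/12*γ23 - 1/2*γ123
second term: -13/15 + 17/20*γ1 - γ2 + 19/20*γ3 - 5/4*γ12 + 7/6*γ13 - 7/12*γ23 - 1/2*γ123
Answer: γ1 - 2*γ2 + 7/5*γ3 - 5/2*γ12 + 7/3*γ13 - 7/6*γ23 - γ123


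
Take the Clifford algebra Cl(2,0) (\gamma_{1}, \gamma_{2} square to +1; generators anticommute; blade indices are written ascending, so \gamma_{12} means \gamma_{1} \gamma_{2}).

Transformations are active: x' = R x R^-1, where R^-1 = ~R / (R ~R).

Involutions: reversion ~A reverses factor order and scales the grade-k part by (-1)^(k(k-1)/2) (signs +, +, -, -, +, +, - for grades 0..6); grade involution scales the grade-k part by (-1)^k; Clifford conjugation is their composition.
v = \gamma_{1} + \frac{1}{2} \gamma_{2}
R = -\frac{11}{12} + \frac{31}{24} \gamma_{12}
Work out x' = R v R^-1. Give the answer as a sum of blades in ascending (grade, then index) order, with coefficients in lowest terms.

~R = -\frac{11}{12} - \frac{31}{24} \gamma_{12}, and R ~R = \frac{1445}{576}, so R^-1 = ~R / (\frac{1445}{576}).
R v = -\frac{13}{48} \gamma_{1} - \frac{7}{4} \gamma_{2}
Answer: -\frac{1159}{1445} \gamma_{1} + \frac{2251}{2890} \gamma_{2}


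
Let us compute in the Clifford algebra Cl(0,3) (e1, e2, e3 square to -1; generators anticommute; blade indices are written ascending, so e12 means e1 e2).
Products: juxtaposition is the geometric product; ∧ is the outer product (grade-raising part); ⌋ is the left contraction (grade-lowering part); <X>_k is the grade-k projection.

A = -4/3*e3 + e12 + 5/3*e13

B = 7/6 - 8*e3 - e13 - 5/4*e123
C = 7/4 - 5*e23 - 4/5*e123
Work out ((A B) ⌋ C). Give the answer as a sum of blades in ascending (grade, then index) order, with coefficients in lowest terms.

step 1: -9 + 44/3*e1 - 25/12*e2 - 11/36*e3 - 1/2*e12 + 35/18*e13 - e23 - 8*e123
step 2: -287/20 - 4/5*e1 - 1/36*e2 - 649/60*e3 - 11/45*e12 + 5/3*e13 + 851/15*e23 + 36/5*e123
Answer: -287/20 - 4/5*e1 - 1/36*e2 - 649/60*e3 - 11/45*e12 + 5/3*e13 + 851/15*e23 + 36/5*e123


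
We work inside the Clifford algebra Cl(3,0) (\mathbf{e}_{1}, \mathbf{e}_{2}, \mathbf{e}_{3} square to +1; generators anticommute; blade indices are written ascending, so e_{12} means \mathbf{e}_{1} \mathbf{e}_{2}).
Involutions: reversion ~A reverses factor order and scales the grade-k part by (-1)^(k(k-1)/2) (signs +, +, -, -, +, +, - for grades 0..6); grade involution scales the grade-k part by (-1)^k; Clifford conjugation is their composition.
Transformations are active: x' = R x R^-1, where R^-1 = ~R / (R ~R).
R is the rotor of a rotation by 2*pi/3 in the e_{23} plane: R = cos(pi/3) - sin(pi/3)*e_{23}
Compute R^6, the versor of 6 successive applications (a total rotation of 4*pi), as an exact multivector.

Half-angle bookkeeping: 6 applications in e_{23} add up to rotor phase 6*pi/3 = 2 \pi, so R^6 = cos(2 \pi) - sin(2 \pi)*e_{23}.
cos(2 \pi) = 1 and sin(2 \pi) = 0, so R^6 = 1. The total rotation 4*pi is 2 full turns, so every vector returns to itself, yet the rotor is +1, back on the identity sheet (an even number of 2*pi turns).
Answer: 1


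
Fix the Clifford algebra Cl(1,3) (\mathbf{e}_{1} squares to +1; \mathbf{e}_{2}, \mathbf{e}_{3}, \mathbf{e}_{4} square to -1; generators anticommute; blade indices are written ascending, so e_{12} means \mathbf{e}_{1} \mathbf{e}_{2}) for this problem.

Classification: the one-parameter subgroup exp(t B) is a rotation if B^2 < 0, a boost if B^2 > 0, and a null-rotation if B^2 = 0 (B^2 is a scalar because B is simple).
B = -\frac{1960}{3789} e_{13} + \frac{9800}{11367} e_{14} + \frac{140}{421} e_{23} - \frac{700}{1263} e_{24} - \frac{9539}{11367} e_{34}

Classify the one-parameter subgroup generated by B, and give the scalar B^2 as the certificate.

B^2 term by term: the squares give (-\frac{1960}{3789})^2*(e_{13})^2 + (\frac{9800}{11367})^2*(e_{14})^2 + (\frac{140}{421})^2*(e_{23})^2 + (-\frac{700}{1263})^2*(e_{24})^2 + (-\frac{9539}{11367})^2*(e_{34})^2 = \frac{3841600}{14356521}*(+1) + \frac{96040000}{129208689}*(+1) + \frac{19600}{177241}*(-1) + \frac{490000}{1595169}*(-1) + \frac{90992521}{129208689}*(-1) = -\frac{1}{9} (each basis 2-blade squares to minus the product of its generators' squares); cross terms between blades sharing an index anticommute and cancel; the commuting (index-disjoint) pairs give grade-4 terms 2*c*c'*(blade product), which cancel blade by blade — e_{1234}: -\frac{2744000}{4785507} + \frac{2744000}{4785507} = 0 — confirming B is simple. So B^2 = -\frac{1}{9}.
Answer: rotation, certificate B^2 = -\frac{1}{9}. The class reads off the invariant scalar -\frac{1}{9} directly.


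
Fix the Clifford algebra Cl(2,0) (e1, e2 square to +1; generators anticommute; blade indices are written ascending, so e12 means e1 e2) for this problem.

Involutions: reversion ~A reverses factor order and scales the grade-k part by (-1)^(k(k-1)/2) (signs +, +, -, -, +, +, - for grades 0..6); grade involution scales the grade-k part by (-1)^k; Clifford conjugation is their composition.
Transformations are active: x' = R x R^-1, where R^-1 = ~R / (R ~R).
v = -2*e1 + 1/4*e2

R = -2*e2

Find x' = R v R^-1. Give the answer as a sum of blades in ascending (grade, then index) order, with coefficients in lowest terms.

~R = -2*e2, and R ~R = 4, so R^-1 = ~R / (4).
R v = -1/2 - 4*e12
Answer: 2*e1 + 1/4*e2


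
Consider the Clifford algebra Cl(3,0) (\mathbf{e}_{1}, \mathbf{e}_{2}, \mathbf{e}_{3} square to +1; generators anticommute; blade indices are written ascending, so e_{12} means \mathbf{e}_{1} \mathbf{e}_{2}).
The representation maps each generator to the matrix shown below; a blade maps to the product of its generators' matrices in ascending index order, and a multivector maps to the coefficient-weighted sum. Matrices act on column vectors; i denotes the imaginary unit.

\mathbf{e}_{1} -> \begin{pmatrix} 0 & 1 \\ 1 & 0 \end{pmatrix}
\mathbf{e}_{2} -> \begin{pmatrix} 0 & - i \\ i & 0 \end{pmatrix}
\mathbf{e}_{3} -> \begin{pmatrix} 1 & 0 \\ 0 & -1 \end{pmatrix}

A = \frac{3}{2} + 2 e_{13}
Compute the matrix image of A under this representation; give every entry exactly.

Bivector images (products of the table entries): rho(e_{13}) = rho(\mathbf{e}_{1})rho(\mathbf{e}_{3}) = \begin{pmatrix} 0 & -1 \\ 1 & 0 \end{pmatrix}.
M = (\frac{3}{2})*1 + (2)*rho(e_{13}), summed entrywise (1 is the identity matrix):
Answer: \begin{pmatrix} \frac{3}{2} & -2 \\ 2 & \frac{3}{2} \end{pmatrix}


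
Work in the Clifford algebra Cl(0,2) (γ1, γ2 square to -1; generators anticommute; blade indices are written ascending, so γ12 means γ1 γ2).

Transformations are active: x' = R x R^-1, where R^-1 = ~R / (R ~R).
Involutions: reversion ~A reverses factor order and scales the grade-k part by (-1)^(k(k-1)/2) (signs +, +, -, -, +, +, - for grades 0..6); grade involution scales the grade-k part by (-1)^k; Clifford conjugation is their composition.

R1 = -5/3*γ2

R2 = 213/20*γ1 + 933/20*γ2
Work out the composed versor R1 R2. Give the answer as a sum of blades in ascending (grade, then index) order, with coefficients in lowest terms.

Distribute over the terms of R1 (each basis-blade product reordered to ascending indices, repeated generators contracted through their squares):
(-5/3*γ2) R2 = 311/4 + 71/4*γ12
Answer: 311/4 + 71/4*γ12


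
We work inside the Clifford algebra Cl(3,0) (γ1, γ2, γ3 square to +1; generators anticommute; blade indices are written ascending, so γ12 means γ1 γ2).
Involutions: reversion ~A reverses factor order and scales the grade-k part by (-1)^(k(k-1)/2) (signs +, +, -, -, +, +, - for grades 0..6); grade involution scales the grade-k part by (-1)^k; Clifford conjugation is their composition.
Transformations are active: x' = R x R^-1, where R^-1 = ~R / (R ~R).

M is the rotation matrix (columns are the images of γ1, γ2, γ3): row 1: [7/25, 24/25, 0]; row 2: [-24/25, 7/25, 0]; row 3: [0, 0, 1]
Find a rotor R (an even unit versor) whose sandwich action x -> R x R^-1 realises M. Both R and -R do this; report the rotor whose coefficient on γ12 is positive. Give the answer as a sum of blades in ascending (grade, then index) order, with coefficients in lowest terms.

Method: write R = a + b12*γ12 + b13*γ13 + b23*γ23 with a^2 + b12^2 + b13^2 + b23^2 = 1 (so R^-1 = ~R). Expanding the columns R e_j ~R gives tr M = 4a^2 - 1 and, from the antisymmetric part, M21 - M12 = -4a*b12, M13 - M31 = 4a*b13, M32 - M23 = -4a*b23.
Here tr M = 39/25, so a^2 = (1 + tr M)/4 = 16/25 and a = ±4/5. Taking a = 4/5: M21 - M12 = -48/25, M13 - M31 = 0, M32 - M23 = 0, giving b12 = 3/5, b13 = 0, b23 = 0, i.e. R = 4/5 + 3/5*γ12.
Its γ12 coefficient is already positive.
Answer: 4/5 + 3/5*γ12. Key observation: the double cover Spin(3) -> SO(3) sends R and -R to the same matrix (trace 39/25 here), so the stated sign of the γ12 coefficient is what selects one sheet.


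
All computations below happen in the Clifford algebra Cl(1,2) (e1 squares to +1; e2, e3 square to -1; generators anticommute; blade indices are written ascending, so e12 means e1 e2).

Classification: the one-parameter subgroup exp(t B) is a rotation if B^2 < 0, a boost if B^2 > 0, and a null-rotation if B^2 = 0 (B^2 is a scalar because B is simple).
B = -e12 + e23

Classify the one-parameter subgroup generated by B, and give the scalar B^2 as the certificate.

B^2 term by term: the squares give (-1)^2*(e12)^2 + (1)^2*(e23)^2 = 1*(+1) + 1*(-1) = 0 (each basis 2-blade squares to minus the product of its generators' squares); cross terms between blades sharing an index anticommute and cancel. So B^2 = 0.
Answer: null-rotation, certificate B^2 = 0. The invariant at work: B^2 = 0 is unchanged by conjugation, hence its sign classifies the subgroup whatever basis B is written in.


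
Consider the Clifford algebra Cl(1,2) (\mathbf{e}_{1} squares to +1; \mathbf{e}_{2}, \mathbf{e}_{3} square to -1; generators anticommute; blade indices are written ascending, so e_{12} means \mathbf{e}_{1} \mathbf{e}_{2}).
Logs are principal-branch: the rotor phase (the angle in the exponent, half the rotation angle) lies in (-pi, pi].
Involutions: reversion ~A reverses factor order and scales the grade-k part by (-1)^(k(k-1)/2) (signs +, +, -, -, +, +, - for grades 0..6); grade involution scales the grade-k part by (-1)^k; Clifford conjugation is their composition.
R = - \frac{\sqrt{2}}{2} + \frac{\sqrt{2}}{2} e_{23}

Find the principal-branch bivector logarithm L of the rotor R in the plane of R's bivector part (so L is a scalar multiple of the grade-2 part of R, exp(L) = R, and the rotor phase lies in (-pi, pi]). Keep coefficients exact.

The scalar part of R is - \frac{\sqrt{2}}{2}, so the principal-branch rotor phase is pinned; divide the bivector part by its sine to get the unit plane — L is the phase times that plane.
Concretely: cos(phase) = - \frac{\sqrt{2}}{2} gives phase = ±\frac{3 \pi}{4}, and since phase/sin(phase) is even the sign is immaterial: L = (phase/sin(phase)) * <R>_2 = (\frac{3 \sqrt{2} \pi}{4}) * <R>_2.
Answer: \frac{3 \pi}{4} e_{23}


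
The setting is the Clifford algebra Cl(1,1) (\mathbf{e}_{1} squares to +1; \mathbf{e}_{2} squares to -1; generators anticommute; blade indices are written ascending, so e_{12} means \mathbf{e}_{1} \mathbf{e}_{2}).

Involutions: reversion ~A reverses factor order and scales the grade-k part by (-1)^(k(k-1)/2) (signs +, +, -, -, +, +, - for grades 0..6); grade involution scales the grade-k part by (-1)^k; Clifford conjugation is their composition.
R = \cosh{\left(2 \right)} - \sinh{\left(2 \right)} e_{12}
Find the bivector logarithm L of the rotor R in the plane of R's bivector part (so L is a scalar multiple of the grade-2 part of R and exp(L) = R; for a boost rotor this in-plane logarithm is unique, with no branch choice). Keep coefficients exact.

The scalar part of R is \cosh{\left(2 \right)}, giving the rapidity magnitude (cosh is even); the bivector part supplies orientation, its quotient by sinh of the rapidity is the plane, and L = rapidity * plane — unique in that plane, since flipping both signs leaves L unchanged.
Concretely: cosh(rapidity) = \cosh{\left(2 \right)} gives rapidity = ±2, and since rapidity/sinh(rapidity) is even the sign is immaterial: L = (rapidity/sinh(rapidity)) * <R>_2 = (\frac{2}{\sinh{\left(2 \right)}}) * <R>_2.
Answer: -2 e_{12}


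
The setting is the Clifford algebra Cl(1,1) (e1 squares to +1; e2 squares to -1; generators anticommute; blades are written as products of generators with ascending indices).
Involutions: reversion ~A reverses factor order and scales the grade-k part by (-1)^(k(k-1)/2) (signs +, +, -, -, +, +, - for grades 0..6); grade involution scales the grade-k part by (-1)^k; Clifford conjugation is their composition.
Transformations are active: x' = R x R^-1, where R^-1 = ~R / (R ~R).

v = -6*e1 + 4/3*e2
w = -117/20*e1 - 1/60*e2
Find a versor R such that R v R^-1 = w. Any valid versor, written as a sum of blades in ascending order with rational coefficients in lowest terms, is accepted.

The midline construction: v and w both square to 308/9, so reflecting in their sum -237/20*e1 + 79/60*e2 exchanges them.
Answer: -237/20*e1 + 79/60*e2


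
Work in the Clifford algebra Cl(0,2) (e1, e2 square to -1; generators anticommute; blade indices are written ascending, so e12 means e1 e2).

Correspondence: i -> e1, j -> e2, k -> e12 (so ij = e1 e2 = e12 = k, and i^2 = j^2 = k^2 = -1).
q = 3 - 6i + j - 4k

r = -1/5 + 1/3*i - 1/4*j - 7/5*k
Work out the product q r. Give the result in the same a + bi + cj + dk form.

In blades: q = 3 - 6*e1 + e2 - 4*e12, r = -1/5 + 1/3*e1 - 1/4*e2 - 7/5*e12.
Distribute q over r term by term (generator squares from the signature, products reordered to ascending indices): (3)*r = -3/5 + e1 - 3/4*e2 - 21/5*e12; (-6*e1)*r = 2 + 6/5*e1 - 42/5*e2 + 3/2*e12; (e2)*r = 1/4 - 7/5*e1 - 1/5*e2 - 1/3*e12; (-4*e12)*r = -28/5 - e1 - 4/3*e2 + 4/5*e12.
Sum: -79/20 - 1/5*e1 - 641/60*e2 - 67/30*e12; translating back through the correspondence:
Answer: -79/20 - 1/5*i - 641/60*j - 67/30*k


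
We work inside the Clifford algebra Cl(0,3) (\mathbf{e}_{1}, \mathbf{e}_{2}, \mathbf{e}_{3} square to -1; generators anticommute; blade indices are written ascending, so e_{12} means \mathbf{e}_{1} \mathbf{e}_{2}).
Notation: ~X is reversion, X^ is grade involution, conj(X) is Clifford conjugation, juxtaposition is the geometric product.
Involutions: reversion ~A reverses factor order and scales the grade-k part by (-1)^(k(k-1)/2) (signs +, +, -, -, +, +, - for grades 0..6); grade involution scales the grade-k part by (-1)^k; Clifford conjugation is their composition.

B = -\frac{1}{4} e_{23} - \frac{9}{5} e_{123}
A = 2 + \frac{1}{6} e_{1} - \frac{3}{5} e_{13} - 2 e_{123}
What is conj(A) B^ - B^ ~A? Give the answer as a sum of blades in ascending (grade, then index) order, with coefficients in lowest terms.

first term: -\frac{18}{5} - \frac{1}{2} e_{1} + \frac{27}{25} e_{2} - \frac{3}{20} e_{12} - \frac{1}{5} e_{23} + \frac{437}{120} e_{123}
second term: \frac{18}{5} + \frac{1}{2} e_{1} + \frac{27}{25} e_{2} + \frac{3}{20} e_{12} - \frac{4}{5} e_{23} + \frac{427}{120} e_{123}
Answer: -\frac{36}{5} - e_{1} - \frac{3}{10} e_{12} + \frac{3}{5} e_{23} + \frac{1}{12} e_{123}


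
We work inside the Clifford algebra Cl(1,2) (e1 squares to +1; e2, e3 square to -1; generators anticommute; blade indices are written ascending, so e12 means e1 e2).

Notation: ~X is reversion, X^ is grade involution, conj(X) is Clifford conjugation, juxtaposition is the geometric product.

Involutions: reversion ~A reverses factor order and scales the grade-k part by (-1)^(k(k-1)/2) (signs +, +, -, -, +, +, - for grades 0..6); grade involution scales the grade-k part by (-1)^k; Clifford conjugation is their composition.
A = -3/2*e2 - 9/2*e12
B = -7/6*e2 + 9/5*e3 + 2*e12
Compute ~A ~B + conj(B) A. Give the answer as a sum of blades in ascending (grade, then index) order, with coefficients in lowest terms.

first term: -43/4 + 33/4*e1 - 27/10*e23 + 81/10*e123
second term: 43/4 - 33/4*e1 - 27/10*e23 + 81/10*e123
Answer: -27/5*e23 + 81/5*e123


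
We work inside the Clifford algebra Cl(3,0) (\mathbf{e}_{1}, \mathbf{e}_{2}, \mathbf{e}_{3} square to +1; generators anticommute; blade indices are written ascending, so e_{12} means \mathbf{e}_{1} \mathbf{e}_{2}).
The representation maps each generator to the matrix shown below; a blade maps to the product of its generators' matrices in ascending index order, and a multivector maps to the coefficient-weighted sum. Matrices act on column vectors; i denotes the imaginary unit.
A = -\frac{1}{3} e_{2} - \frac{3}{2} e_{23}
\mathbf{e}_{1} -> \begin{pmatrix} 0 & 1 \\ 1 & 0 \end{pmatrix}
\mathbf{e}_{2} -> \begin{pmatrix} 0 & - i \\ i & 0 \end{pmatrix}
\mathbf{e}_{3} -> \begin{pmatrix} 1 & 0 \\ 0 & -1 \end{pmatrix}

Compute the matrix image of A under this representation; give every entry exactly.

Bivector images (products of the table entries): rho(e_{23}) = rho(\mathbf{e}_{2})rho(\mathbf{e}_{3}) = \begin{pmatrix} 0 & i \\ i & 0 \end{pmatrix}.
M = (-\frac{1}{3})*rho(e_{2}) + (-\frac{3}{2})*rho(e_{23}), summed entrywise:
Answer: \begin{pmatrix} 0 & - \frac{7 i}{6} \\ - \frac{11 i}{6} & 0 \end{pmatrix}


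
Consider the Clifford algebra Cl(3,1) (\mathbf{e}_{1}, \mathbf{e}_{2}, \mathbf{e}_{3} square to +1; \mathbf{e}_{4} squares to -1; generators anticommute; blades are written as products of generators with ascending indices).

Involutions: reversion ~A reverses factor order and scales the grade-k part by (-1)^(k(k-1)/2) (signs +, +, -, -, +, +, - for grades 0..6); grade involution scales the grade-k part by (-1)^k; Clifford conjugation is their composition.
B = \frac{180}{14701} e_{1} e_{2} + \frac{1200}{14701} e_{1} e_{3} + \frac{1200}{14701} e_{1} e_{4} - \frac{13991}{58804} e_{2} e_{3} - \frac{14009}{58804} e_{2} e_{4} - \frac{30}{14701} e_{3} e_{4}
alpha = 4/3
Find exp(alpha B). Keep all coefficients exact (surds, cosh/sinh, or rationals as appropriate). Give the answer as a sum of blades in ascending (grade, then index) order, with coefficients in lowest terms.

B^2 term by term: the squares give (\frac{180}{14701})^2*(e_{1} e_{2})^2 + (\frac{1200}{14701})^2*(e_{1} e_{3})^2 + (\frac{1200}{14701})^2*(e_{1} e_{4})^2 + (-\frac{13991}{58804})^2*(e_{2} e_{3})^2 + (-\frac{14009}{58804})^2*(e_{2} e_{4})^2 + (-\frac{30}{14701})^2*(e_{3} e_{4})^2 = \frac{32400}{216119401}*(-1) + \frac{1440000}{216119401}*(-1) + \frac{1440000}{216119401}*(+1) + \frac{195748081}{3457910416}*(-1) + \frac{196252081}{3457910416}*(+1) + \frac{900}{216119401}*(+1) = 0 (each basis 2-blade squares to minus the product of its generators' squares); cross terms between blades sharing an index anticommute and cancel; the commuting (index-disjoint) pairs give grade-4 terms 2*c*c'*(blade product), which cancel blade by blade — e_{1} e_{2} e_{3} e_{4}: -\frac{10800}{216119401} + \frac{8405400}{216119401} - \frac{8394600}{216119401} = 0 — confirming B is simple. So B^2 = 0.
B^2 = 0, so the series closes: exp(alpha B) = 1 + alpha B (parabolic case).
Answer: 1 + \frac{240}{14701} e_{1} e_{2} + \frac{1600}{14701} e_{1} e_{3} + \frac{1600}{14701} e_{1} e_{4} - \frac{13991}{44103} e_{2} e_{3} - \frac{14009}{44103} e_{2} e_{4} - \frac{40}{14701} e_{3} e_{4}


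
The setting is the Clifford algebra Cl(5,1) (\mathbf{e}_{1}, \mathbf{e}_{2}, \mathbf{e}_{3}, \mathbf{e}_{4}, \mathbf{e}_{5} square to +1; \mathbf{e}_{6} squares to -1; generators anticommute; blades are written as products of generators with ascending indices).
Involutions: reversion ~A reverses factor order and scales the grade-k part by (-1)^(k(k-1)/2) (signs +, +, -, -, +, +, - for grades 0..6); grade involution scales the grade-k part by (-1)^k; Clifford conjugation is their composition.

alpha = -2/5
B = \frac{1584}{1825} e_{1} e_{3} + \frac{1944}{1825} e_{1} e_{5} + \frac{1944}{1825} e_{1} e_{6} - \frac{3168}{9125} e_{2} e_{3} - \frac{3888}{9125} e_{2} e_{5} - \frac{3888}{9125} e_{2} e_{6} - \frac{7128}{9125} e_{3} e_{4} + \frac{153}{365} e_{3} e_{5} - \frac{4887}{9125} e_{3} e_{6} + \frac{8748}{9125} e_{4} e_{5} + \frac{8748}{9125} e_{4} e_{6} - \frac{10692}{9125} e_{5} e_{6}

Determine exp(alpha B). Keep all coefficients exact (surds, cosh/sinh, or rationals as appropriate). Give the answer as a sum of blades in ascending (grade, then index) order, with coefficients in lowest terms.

B^2 term by term: the squares give (\frac{1584}{1825})^2*(e_{1} e_{3})^2 + (\frac{1944}{1825})^2*(e_{1} e_{5})^2 + (\frac{1944}{1825})^2*(e_{1} e_{6})^2 + (-\frac{3168}{9125})^2*(e_{2} e_{3})^2 + (-\frac{3888}{9125})^2*(e_{2} e_{5})^2 + (-\frac{3888}{9125})^2*(e_{2} e_{6})^2 + (-\frac{7128}{9125})^2*(e_{3} e_{4})^2 + (\frac{153}{365})^2*(e_{3} e_{5})^2 + (-\frac{4887}{9125})^2*(e_{3} e_{6})^2 + (\frac{8748}{9125})^2*(e_{4} e_{5})^2 + (\frac{8748}{9125})^2*(e_{4} e_{6})^2 + (-\frac{10692}{9125})^2*(e_{5} e_{6})^2 = \frac{2509056}{3330625}*(-1) + \frac{3779136}{3330625}*(-1) + \frac{3779136}{3330625}*(+1) + \frac{10036224}{83265625}*(-1) + \frac{15116544}{83265625}*(-1) + \frac{15116544}{83265625}*(+1) + \frac{50808384}{83265625}*(-1) + \frac{23409}{133225}*(-1) + \frac{23882769}{83265625}*(+1) + \frac{76527504}{83265625}*(-1) + \frac{76527504}{83265625}*(+1) + \frac{114318864}{83265625}*(+1) = 0 (each basis 2-blade squares to minus the product of its generators' squares); cross terms between blades sharing an index anticommute and cancel; the commuting (index-disjoint) pairs give grade-4 terms 2*c*c'*(blade product), which cancel blade by blade — e_{1} e_{2} e_{3} e_{5}: \frac{12317184}{16653125} - \frac{12317184}{16653125} = 0; e_{1} e_{2} e_{3} e_{6}: \frac{12317184}{16653125} - \frac{12317184}{16653125} = 0; e_{1} e_{2} e_{5} e_{6}: \frac{15116544}{16653125} - \frac{15116544}{16653125} = 0; e_{1} e_{3} e_{4} e_{5}: \frac{27713664}{16653125} - \frac{27713664}{16653125} = 0; e_{1} e_{3} e_{4} e_{6}: \frac{27713664}{16653125} - \frac{27713664}{16653125} = 0; e_{1} e_{3} e_{5} e_{6}: -\frac{33872256}{16653125} + \frac{19000656}{16653125} + \frac{594864}{666125} = 0; e_{1} e_{4} e_{5} e_{6}: -\frac{34012224}{16653125} + \frac{34012224}{16653125} = 0; e_{2} e_{3} e_{4} e_{5}: -\frac{55427328}{83265625} + \frac{55427328}{83265625} = 0; e_{2} e_{3} e_{4} e_{6}: -\frac{55427328}{83265625} + \frac{55427328}{83265625} = 0; e_{2} e_{3} e_{5} e_{6}: \frac{67744512}{83265625} - \frac{38001312}{83265625} - \frac{1189728}{3330625} = 0; e_{2} e_{4} e_{5} e_{6}: \frac{68024448}{83265625} - \frac{68024448}{83265625} = 0; e_{3} e_{4} e_{5} e_{6}: \frac{152425152}{83265625} - \frac{2676888}{3330625} - \frac{85502952}{83265625} = 0 — confirming B is simple. So B^2 = 0.
B^2 = 0, so the series truncates immediately: exp(alpha B) = 1 + alpha B (parabolic case).
Answer: 1 - \frac{3168}{9125} e_{1} e_{3} - \frac{3888}{9125} e_{1} e_{5} - \frac{3888}{9125} e_{1} e_{6} + \frac{6336}{45625} e_{2} e_{3} + \frac{7776}{45625} e_{2} e_{5} + \frac{7776}{45625} e_{2} e_{6} + \frac{14256}{45625} e_{3} e_{4} - \frac{306}{1825} e_{3} e_{5} + \frac{9774}{45625} e_{3} e_{6} - \frac{17496}{45625} e_{4} e_{5} - \frac{17496}{45625} e_{4} e_{6} + \frac{21384}{45625} e_{5} e_{6}


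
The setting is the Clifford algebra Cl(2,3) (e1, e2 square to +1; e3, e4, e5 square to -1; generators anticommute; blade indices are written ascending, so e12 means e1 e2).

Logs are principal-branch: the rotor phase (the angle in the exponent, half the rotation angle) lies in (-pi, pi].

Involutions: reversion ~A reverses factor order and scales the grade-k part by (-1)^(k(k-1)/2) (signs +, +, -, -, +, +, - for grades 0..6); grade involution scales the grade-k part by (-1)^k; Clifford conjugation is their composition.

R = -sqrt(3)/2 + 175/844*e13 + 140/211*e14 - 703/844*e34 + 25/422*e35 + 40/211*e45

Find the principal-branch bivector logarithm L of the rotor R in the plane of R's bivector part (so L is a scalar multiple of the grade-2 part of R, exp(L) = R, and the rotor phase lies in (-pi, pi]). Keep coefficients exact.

The scalar part of R is -sqrt(3)/2, which fixes the principal-branch rotor phase; the unit plane is then the bivector part divided by the sine of that phase, and L is that plane scaled by the phase.
Concretely: cos(phase) = -sqrt(3)/2 gives phase = ±5*pi/6, and since phase/sin(phase) is even the sign is immaterial: L = (phase/sin(phase)) * <R>_2 = (5*pi/3) * <R>_2.
Answer: 875*pi/2532*e13 + 700*pi/633*e14 - 3515*pi/2532*e34 + 125*pi/1266*e35 + 200*pi/633*e45


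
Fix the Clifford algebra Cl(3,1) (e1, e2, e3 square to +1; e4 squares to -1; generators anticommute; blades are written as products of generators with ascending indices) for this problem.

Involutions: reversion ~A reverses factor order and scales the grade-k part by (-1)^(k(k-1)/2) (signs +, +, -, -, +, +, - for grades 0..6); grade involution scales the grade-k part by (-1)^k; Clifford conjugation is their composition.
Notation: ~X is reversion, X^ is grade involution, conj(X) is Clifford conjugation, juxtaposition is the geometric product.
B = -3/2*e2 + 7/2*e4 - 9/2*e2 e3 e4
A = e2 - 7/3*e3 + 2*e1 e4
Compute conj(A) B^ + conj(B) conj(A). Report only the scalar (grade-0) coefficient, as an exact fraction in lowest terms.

first term: -3/2 - 7*e1 - 7/2*e2 e3 - 7*e2 e4 - 38/3*e3 e4 + 9*e1 e2 e3 + 3*e1 e2 e4
second term: -3/2 + 7*e1 + 7/2*e2 e3 + 7*e2 e4 + 38/3*e3 e4 + 9*e1 e2 e3 + 3*e1 e2 e4
Answer: -3


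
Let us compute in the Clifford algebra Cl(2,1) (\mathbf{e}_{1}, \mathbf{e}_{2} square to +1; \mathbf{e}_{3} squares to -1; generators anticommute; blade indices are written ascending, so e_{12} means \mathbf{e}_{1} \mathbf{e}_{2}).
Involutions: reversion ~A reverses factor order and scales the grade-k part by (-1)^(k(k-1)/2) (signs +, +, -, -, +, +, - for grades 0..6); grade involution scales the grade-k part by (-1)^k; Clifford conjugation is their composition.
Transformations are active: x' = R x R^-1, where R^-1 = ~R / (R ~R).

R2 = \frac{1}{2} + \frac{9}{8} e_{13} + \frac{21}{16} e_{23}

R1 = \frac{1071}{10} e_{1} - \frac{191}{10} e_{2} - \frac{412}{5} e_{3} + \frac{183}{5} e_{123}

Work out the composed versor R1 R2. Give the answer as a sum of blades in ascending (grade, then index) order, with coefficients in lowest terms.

Distribute over the terms of R2 (each basis-blade product reordered to ascending indices, repeated generators contracted through their squares):
R1 (\frac{1}{2}) = \frac{1071}{20} e_{1} - \frac{191}{20} e_{2} - \frac{206}{5} e_{3} + \frac{183}{10} e_{123}
R1 (\frac{9}{8} e_{13}) = -\frac{927}{10} e_{1} - \frac{1647}{40} e_{2} + \frac{9639}{80} e_{3} + \frac{1719}{80} e_{123}
R1 (\frac{21}{16} e_{23}) = \frac{3843}{80} e_{1} - \frac{2163}{20} e_{2} - \frac{4011}{160} e_{3} + \frac{22491}{160} e_{123}
Summing the partial products and collecting blades:
Answer: \frac{711}{80} e_{1} - \frac{1271}{8} e_{2} + \frac{1735}{32} e_{3} + \frac{28857}{160} e_{123}


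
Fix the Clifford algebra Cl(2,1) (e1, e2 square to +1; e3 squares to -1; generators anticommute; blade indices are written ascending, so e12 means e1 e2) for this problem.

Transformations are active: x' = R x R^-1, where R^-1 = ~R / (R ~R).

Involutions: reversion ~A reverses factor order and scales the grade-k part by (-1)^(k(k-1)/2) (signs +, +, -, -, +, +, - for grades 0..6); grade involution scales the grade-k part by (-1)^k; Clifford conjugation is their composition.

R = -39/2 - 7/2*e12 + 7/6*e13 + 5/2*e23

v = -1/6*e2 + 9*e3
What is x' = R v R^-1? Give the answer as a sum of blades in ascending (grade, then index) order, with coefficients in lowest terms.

~R = -39/2 + 7/2*e12 - 7/6*e13 - 5/2*e23, and R ~R = 3464/9, so R^-1 = ~R / (3464/9).
R v = -119/12*e1 - 77/4*e2 - 2101/12*e3 - 1127/36*e123
Answer: 9779/6928*e1 + 10015/5196*e2 + 64501/6928*e3


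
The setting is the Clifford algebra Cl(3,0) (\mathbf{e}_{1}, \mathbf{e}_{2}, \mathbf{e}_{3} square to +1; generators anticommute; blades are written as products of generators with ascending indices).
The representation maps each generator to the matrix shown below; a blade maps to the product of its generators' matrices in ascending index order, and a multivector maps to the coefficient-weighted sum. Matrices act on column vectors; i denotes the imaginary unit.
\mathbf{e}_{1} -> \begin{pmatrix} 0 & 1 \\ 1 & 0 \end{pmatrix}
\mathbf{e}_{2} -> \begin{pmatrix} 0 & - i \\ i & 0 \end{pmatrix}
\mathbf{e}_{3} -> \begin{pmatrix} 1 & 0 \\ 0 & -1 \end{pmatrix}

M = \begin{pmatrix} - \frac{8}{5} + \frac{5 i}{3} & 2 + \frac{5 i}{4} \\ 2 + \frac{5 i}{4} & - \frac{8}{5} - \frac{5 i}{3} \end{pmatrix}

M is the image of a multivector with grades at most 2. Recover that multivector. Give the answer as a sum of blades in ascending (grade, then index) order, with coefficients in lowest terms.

Method: 1, rho(e_{1}), rho(e_{2}), rho(e_{3}) form a trace-orthogonal basis of the 2x2 complex matrices (tr(X Y) = 2 if X = Y, else 0), so M = m0*1 + m1*rho(e_{1}) + m2*rho(e_{2}) + m3*rho(e_{3}) with m0 = tr(M)/2 = - \frac{8}{5}, m1 = tr(M rho(e_{1}))/2 = 2 + \frac{5 i}{4}, m2 = tr(M rho(e_{2}))/2 = 0, m3 = tr(M rho(e_{3}))/2 = \frac{5 i}{3}.
Multiplying table entries, the bivector images are rho(e_{1} e_{2}) = i*rho(e_{3}), rho(e_{1} e_{3}) = -i*rho(e_{2}), rho(e_{2} e_{3}) = i*rho(e_{1}); with real blade coefficients the real parts of m0..m3 are the coefficients of 1, e_{1}, e_{2}, e_{3} and the imaginary parts give the bivectors (e_{2} e_{3}: Im m1, e_{1} e_{3}: -Im m2, e_{1} e_{2}: Im m3).
Answer: -\frac{8}{5} + 2 e_{1} + \frac{5}{3} e_{1} e_{2} + \frac{5}{4} e_{2} e_{3}


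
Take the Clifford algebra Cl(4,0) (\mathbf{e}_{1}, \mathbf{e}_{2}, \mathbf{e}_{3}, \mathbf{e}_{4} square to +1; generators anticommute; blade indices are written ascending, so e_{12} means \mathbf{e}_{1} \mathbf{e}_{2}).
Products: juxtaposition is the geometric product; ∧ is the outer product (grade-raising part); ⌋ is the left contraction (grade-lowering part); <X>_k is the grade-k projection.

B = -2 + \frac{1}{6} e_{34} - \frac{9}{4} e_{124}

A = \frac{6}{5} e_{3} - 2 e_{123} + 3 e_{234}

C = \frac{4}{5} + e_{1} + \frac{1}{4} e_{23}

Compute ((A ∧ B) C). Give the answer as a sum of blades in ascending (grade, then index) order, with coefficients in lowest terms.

step 1: -\frac{12}{5} e_{3} + 4 e_{123} - 6 e_{234} - \frac{27}{10} e_{1234}
step 2: -e_{1} + \frac{3}{5} e_{2} - \frac{48}{25} e_{3} + \frac{3}{2} e_{4} + \frac{12}{5} e_{13} + \frac{27}{40} e_{14} + 4 e_{23} + \frac{16}{5} e_{123} - \frac{21}{10} e_{234} + \frac{96}{25} e_{1234}
Answer: -e_{1} + \frac{3}{5} e_{2} - \frac{48}{25} e_{3} + \frac{3}{2} e_{4} + \frac{12}{5} e_{13} + \frac{27}{40} e_{14} + 4 e_{23} + \frac{16}{5} e_{123} - \frac{21}{10} e_{234} + \frac{96}{25} e_{1234}


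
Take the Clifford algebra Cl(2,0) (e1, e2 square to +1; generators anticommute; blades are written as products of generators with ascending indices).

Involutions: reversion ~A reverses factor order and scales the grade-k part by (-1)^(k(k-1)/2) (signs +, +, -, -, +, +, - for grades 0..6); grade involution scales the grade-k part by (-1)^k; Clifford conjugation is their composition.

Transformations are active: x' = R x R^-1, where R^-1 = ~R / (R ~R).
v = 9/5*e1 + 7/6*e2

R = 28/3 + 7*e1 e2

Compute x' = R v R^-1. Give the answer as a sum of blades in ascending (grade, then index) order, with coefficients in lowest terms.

~R = 28/3 - 7*e1 e2, and R ~R = 1225/9, so R^-1 = ~R / (1225/9).
R v = 749/30*e1 - 77/45*e2
Answer: 203/125*e1 - 1051/750*e2


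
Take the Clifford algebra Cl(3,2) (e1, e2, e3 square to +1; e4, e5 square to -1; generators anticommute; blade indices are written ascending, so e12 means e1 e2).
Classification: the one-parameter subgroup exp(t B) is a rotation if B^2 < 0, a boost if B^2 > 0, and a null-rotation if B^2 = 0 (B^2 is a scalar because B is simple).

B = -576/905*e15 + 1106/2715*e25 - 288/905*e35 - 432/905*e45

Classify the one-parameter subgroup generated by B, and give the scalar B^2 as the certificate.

B^2 term by term: the squares give (-576/905)^2*(e15)^2 + (1106/2715)^2*(e25)^2 + (-288/905)^2*(e35)^2 + (-432/905)^2*(e45)^2 = 331776/819025*(+1) + 1223236/7371225*(+1) + 82944/819025*(+1) + 186624/819025*(-1) = 4/9 (each basis 2-blade squares to minus the product of its generators' squares); cross terms between blades sharing an index anticommute and cancel. So B^2 = 4/9.
Answer: boost, certificate B^2 = 4/9. The scalar 4/9 is the complete invariant here: its sign names the subgroup type.
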